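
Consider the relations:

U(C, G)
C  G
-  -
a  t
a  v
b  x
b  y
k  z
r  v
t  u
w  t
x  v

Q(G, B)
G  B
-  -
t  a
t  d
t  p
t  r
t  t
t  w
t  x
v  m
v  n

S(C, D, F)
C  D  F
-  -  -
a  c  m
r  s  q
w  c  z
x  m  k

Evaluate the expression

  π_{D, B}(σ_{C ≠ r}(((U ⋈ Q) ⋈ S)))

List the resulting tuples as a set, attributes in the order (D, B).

Natural join on G: {(a, t, a), (a, t, d), (a, t, p), (a, t, r), (a, t, t), (a, t, w), (a, t, x), (a, v, m), (a, v, n), (r, v, m), (r, v, n), (w, t, a), (w, t, d), (w, t, p), (w, t, r), (w, t, t), (w, t, w), (w, t, x), (x, v, m), (x, v, n)}
Natural join on C: {(a, t, a, c, m), (a, t, d, c, m), (a, t, p, c, m), (a, t, r, c, m), (a, t, t, c, m), (a, t, w, c, m), (a, t, x, c, m), (a, v, m, c, m), (a, v, n, c, m), (r, v, m, s, q), (r, v, n, s, q), (w, t, a, c, z), (w, t, d, c, z), (w, t, p, c, z), (w, t, r, c, z), (w, t, t, c, z), (w, t, w, c, z), (w, t, x, c, z), (x, v, m, m, k), (x, v, n, m, k)}
σ[C ≠ r]: keep tuples satisfying C ≠ r → {(a, t, a, c, m), (a, t, d, c, m), (a, t, p, c, m), (a, t, r, c, m), (a, t, t, c, m), (a, t, w, c, m), (a, t, x, c, m), (a, v, m, c, m), (a, v, n, c, m), (w, t, a, c, z), (w, t, d, c, z), (w, t, p, c, z), (w, t, r, c, z), (w, t, t, c, z), (w, t, w, c, z), (w, t, x, c, z), (x, v, m, m, k), (x, v, n, m, k)}
Keep only column(s) D, B (7 duplicate(s) eliminated): {(c, a), (c, d), (c, m), (c, n), (c, p), (c, r), (c, t), (c, w), (c, x), (m, m), (m, n)}

{(c, a), (c, d), (c, m), (c, n), (c, p), (c, r), (c, t), (c, w), (c, x), (m, m), (m, n)}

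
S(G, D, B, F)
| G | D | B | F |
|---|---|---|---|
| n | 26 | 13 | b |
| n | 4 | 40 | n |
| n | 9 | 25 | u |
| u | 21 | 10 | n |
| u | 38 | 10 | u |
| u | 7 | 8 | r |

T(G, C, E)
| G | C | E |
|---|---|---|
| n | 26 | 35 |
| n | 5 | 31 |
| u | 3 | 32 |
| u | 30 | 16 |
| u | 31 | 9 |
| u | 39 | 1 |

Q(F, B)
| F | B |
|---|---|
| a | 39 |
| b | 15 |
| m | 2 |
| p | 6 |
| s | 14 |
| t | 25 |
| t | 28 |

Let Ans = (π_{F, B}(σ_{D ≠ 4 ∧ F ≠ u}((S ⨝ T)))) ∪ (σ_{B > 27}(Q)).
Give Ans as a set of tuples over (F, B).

{(a, 39), (b, 13), (n, 10), (r, 8), (t, 28)}

S ⋈ T (natural join on G): {(n, 26, 13, b, 26, 35), (n, 26, 13, b, 5, 31), (n, 4, 40, n, 26, 35), (n, 4, 40, n, 5, 31), (n, 9, 25, u, 26, 35), (n, 9, 25, u, 5, 31), (u, 21, 10, n, 3, 32), (u, 21, 10, n, 30, 16), (u, 21, 10, n, 31, 9), (u, 21, 10, n, 39, 1), (u, 38, 10, u, 3, 32), (u, 38, 10, u, 30, 16), (u, 38, 10, u, 31, 9), (u, 38, 10, u, 39, 1), (u, 7, 8, r, 3, 32), (u, 7, 8, r, 30, 16), (u, 7, 8, r, 31, 9), (u, 7, 8, r, 39, 1)}
σ[D ≠ 4 ∧ F ≠ u]: keep tuples satisfying D ≠ 4 ∧ F ≠ u → {(n, 26, 13, b, 26, 35), (n, 26, 13, b, 5, 31), (u, 21, 10, n, 3, 32), (u, 21, 10, n, 30, 16), (u, 21, 10, n, 31, 9), (u, 21, 10, n, 39, 1), (u, 7, 8, r, 3, 32), (u, 7, 8, r, 30, 16), (u, 7, 8, r, 31, 9), (u, 7, 8, r, 39, 1)}
π[F, B]: project onto (F, B) (7 duplicate(s) eliminated) → {(b, 13), (n, 10), (r, 8)}
σ[B > 27]: keep tuples satisfying B > 27 → {(a, 39), (t, 28)}
Union: {(b, 13), (n, 10), (r, 8)} with {(a, 39), (t, 28)} → {(a, 39), (b, 13), (n, 10), (r, 8), (t, 28)}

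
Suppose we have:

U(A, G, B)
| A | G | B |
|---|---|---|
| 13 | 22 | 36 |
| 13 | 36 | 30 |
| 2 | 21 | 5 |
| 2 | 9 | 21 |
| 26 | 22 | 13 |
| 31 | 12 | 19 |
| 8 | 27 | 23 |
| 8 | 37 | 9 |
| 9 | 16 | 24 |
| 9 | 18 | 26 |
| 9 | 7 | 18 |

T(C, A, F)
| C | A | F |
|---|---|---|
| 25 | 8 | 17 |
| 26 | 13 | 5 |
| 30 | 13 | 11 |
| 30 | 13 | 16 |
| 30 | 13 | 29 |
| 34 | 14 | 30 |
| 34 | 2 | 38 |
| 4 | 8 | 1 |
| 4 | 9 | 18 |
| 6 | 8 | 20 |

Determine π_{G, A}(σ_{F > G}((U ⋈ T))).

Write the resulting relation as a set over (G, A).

{(16, 9), (21, 2), (22, 13), (7, 9), (9, 2)}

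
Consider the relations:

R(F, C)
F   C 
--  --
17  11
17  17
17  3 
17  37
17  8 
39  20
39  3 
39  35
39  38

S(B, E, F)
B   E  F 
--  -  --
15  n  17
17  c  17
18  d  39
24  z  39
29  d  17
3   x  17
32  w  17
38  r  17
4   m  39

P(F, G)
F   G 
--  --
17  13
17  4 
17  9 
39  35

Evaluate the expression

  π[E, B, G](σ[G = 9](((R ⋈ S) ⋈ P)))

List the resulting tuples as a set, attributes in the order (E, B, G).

Joining R and S on F yields {(17, 11, 15, n), (17, 11, 17, c), (17, 11, 29, d), (17, 11, 3, x), (17, 11, 32, w), (17, 11, 38, r), (17, 17, 15, n), (17, 17, 17, c), (17, 17, 29, d), (17, 17, 3, x), (17, 17, 32, w), (17, 17, 38, r), (17, 3, 15, n), (17, 3, 17, c), (17, 3, 29, d), (17, 3, 3, x), (17, 3, 32, w), (17, 3, 38, r), (17, 37, 15, n), (17, 37, 17, c), (17, 37, 29, d), (17, 37, 3, x), (17, 37, 32, w), (17, 37, 38, r), (17, 8, 15, n), (17, 8, 17, c), (17, 8, 29, d), (17, 8, 3, x), (17, 8, 32, w), (17, 8, 38, r), (39, 20, 18, d), (39, 20, 24, z), (39, 20, 4, m), (39, 3, 18, d), (39, 3, 24, z), (39, 3, 4, m), (39, 35, 18, d), (39, 35, 24, z), (39, 35, 4, m), (39, 38, 18, d), (39, 38, 24, z), (39, 38, 4, m)}.
Joining (R ⋈ S) and P on F yields {(17, 11, 15, n, 13), (17, 11, 15, n, 4), (17, 11, 15, n, 9), (17, 11, 17, c, 13), (17, 11, 17, c, 4), (17, 11, 17, c, 9), (17, 11, 29, d, 13), (17, 11, 29, d, 4), (17, 11, 29, d, 9), (17, 11, 3, x, 13), (17, 11, 3, x, 4), (17, 11, 3, x, 9), (17, 11, 32, w, 13), (17, 11, 32, w, 4), (17, 11, 32, w, 9), (17, 11, 38, r, 13), (17, 11, 38, r, 4), (17, 11, 38, r, 9), (17, 17, 15, n, 13), (17, 17, 15, n, 4), (17, 17, 15, n, 9), (17, 17, 17, c, 13), (17, 17, 17, c, 4), (17, 17, 17, c, 9), (17, 17, 29, d, 13), (17, 17, 29, d, 4), (17, 17, 29, d, 9), (17, 17, 3, x, 13), (17, 17, 3, x, 4), (17, 17, 3, x, 9), (17, 17, 32, w, 13), (17, 17, 32, w, 4), (17, 17, 32, w, 9), (17, 17, 38, r, 13), (17, 17, 38, r, 4), (17, 17, 38, r, 9), (17, 3, 15, n, 13), (17, 3, 15, n, 4), (17, 3, 15, n, 9), (17, 3, 17, c, 13), (17, 3, 17, c, 4), (17, 3, 17, c, 9), (17, 3, 29, d, 13), (17, 3, 29, d, 4), (17, 3, 29, d, 9), (17, 3, 3, x, 13), (17, 3, 3, x, 4), (17, 3, 3, x, 9), (17, 3, 32, w, 13), (17, 3, 32, w, 4), (17, 3, 32, w, 9), (17, 3, 38, r, 13), (17, 3, 38, r, 4), (17, 3, 38, r, 9), (17, 37, 15, n, 13), (17, 37, 15, n, 4), (17, 37, 15, n, 9), (17, 37, 17, c, 13), (17, 37, 17, c, 4), (17, 37, 17, c, 9), (17, 37, 29, d, 13), (17, 37, 29, d, 4), (17, 37, 29, d, 9), (17, 37, 3, x, 13), (17, 37, 3, x, 4), (17, 37, 3, x, 9), (17, 37, 32, w, 13), (17, 37, 32, w, 4), (17, 37, 32, w, 9), (17, 37, 38, r, 13), (17, 37, 38, r, 4), (17, 37, 38, r, 9), (17, 8, 15, n, 13), (17, 8, 15, n, 4), (17, 8, 15, n, 9), (17, 8, 17, c, 13), (17, 8, 17, c, 4), (17, 8, 17, c, 9), (17, 8, 29, d, 13), (17, 8, 29, d, 4), (17, 8, 29, d, 9), (17, 8, 3, x, 13), (17, 8, 3, x, 4), (17, 8, 3, x, 9), (17, 8, 32, w, 13), (17, 8, 32, w, 4), (17, 8, 32, w, 9), (17, 8, 38, r, 13), (17, 8, 38, r, 4), (17, 8, 38, r, 9), (39, 20, 18, d, 35), (39, 20, 24, z, 35), (39, 20, 4, m, 35), (39, 3, 18, d, 35), (39, 3, 24, z, 35), (39, 3, 4, m, 35), (39, 35, 18, d, 35), (39, 35, 24, z, 35), (39, 35, 4, m, 35), (39, 38, 18, d, 35), (39, 38, 24, z, 35), (39, 38, 4, m, 35)}.
Selection G = 9: {(17, 11, 15, n, 9), (17, 11, 17, c, 9), (17, 11, 29, d, 9), (17, 11, 3, x, 9), (17, 11, 32, w, 9), (17, 11, 38, r, 9), (17, 17, 15, n, 9), (17, 17, 17, c, 9), (17, 17, 29, d, 9), (17, 17, 3, x, 9), (17, 17, 32, w, 9), (17, 17, 38, r, 9), (17, 3, 15, n, 9), (17, 3, 17, c, 9), (17, 3, 29, d, 9), (17, 3, 3, x, 9), (17, 3, 32, w, 9), (17, 3, 38, r, 9), (17, 37, 15, n, 9), (17, 37, 17, c, 9), (17, 37, 29, d, 9), (17, 37, 3, x, 9), (17, 37, 32, w, 9), (17, 37, 38, r, 9), (17, 8, 15, n, 9), (17, 8, 17, c, 9), (17, 8, 29, d, 9), (17, 8, 3, x, 9), (17, 8, 32, w, 9), (17, 8, 38, r, 9)}
Keep only column(s) E, B, G (24 duplicate(s) eliminated): {(c, 17, 9), (d, 29, 9), (n, 15, 9), (r, 38, 9), (w, 32, 9), (x, 3, 9)}

{(c, 17, 9), (d, 29, 9), (n, 15, 9), (r, 38, 9), (w, 32, 9), (x, 3, 9)}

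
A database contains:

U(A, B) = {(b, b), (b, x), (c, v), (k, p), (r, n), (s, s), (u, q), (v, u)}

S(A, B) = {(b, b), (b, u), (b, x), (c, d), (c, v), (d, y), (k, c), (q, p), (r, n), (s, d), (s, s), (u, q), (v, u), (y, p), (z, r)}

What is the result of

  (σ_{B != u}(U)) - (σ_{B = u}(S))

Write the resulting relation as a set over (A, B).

Selection B != u: {(b, b), (b, x), (c, v), (k, p), (r, n), (s, s), (u, q)}
Selection B = u: {(b, u), (v, u)}
Taking the difference: {(b, b), (b, x), (c, v), (k, p), (r, n), (s, s), (u, q)}

{(b, b), (b, x), (c, v), (k, p), (r, n), (s, s), (u, q)}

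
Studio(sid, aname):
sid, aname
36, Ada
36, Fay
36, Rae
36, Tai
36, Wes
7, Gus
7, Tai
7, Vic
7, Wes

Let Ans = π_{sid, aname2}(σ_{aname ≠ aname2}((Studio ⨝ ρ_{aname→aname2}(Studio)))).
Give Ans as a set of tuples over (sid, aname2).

{(36, Ada), (36, Fay), (36, Rae), (36, Tai), (36, Wes), (7, Gus), (7, Tai), (7, Vic), (7, Wes)}

ρ[aname→aname2]: schema becomes (sid, aname2); tuples unchanged.
Joining Studio and ρ_{aname→aname2}(Studio) on sid yields {(36, Ada, Ada), (36, Ada, Fay), (36, Ada, Rae), (36, Ada, Tai), (36, Ada, Wes), (36, Fay, Ada), (36, Fay, Fay), (36, Fay, Rae), (36, Fay, Tai), (36, Fay, Wes), (36, Rae, Ada), (36, Rae, Fay), (36, Rae, Rae), (36, Rae, Tai), (36, Rae, Wes), (36, Tai, Ada), (36, Tai, Fay), (36, Tai, Rae), (36, Tai, Tai), (36, Tai, Wes), (36, Wes, Ada), (36, Wes, Fay), (36, Wes, Rae), (36, Wes, Tai), (36, Wes, Wes), (7, Gus, Gus), (7, Gus, Tai), (7, Gus, Vic), (7, Gus, Wes), (7, Tai, Gus), (7, Tai, Tai), (7, Tai, Vic), (7, Tai, Wes), (7, Vic, Gus), (7, Vic, Tai), (7, Vic, Vic), (7, Vic, Wes), (7, Wes, Gus), (7, Wes, Tai), (7, Wes, Vic), (7, Wes, Wes)}.
Apply σ_{aname ≠ aname2}; surviving tuples: {(36, Ada, Fay), (36, Ada, Rae), (36, Ada, Tai), (36, Ada, Wes), (36, Fay, Ada), (36, Fay, Rae), (36, Fay, Tai), (36, Fay, Wes), (36, Rae, Ada), (36, Rae, Fay), (36, Rae, Tai), (36, Rae, Wes), (36, Tai, Ada), (36, Tai, Fay), (36, Tai, Rae), (36, Tai, Wes), (36, Wes, Ada), (36, Wes, Fay), (36, Wes, Rae), (36, Wes, Tai), (7, Gus, Tai), (7, Gus, Vic), (7, Gus, Wes), (7, Tai, Gus), (7, Tai, Vic), (7, Tai, Wes), (7, Vic, Gus), (7, Vic, Tai), (7, Vic, Wes), (7, Wes, Gus), (7, Wes, Tai), (7, Wes, Vic)}
Keep only column(s) sid, aname2 (23 duplicate(s) eliminated): {(36, Ada), (36, Fay), (36, Rae), (36, Tai), (36, Wes), (7, Gus), (7, Tai), (7, Vic), (7, Wes)}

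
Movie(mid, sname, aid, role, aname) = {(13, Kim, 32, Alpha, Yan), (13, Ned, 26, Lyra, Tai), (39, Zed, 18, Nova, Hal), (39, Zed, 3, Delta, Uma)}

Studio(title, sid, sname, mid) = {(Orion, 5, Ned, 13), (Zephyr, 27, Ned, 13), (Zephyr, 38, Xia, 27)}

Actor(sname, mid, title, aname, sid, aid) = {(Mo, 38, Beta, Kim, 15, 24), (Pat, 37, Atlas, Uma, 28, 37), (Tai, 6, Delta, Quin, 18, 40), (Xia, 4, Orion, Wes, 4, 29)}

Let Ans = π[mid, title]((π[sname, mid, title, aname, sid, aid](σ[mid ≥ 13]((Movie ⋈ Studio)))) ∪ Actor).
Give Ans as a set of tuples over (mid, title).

Natural join on mid, sname: {(13, Ned, 26, Lyra, Tai, Orion, 5), (13, Ned, 26, Lyra, Tai, Zephyr, 27)}
Selection mid ≥ 13: {(13, Ned, 26, Lyra, Tai, Orion, 5), (13, Ned, 26, Lyra, Tai, Zephyr, 27)}
Projecting to sname, mid, title, aname, sid, aid: {(Ned, 13, Orion, Tai, 5, 26), (Ned, 13, Zephyr, Tai, 27, 26)}
Set union of the two operands is {(Mo, 38, Beta, Kim, 15, 24), (Ned, 13, Orion, Tai, 5, 26), (Ned, 13, Zephyr, Tai, 27, 26), (Pat, 37, Atlas, Uma, 28, 37), (Tai, 6, Delta, Quin, 18, 40), (Xia, 4, Orion, Wes, 4, 29)}.
Projecting to mid, title: {(13, Orion), (13, Zephyr), (37, Atlas), (38, Beta), (4, Orion), (6, Delta)}

{(13, Orion), (13, Zephyr), (37, Atlas), (38, Beta), (4, Orion), (6, Delta)}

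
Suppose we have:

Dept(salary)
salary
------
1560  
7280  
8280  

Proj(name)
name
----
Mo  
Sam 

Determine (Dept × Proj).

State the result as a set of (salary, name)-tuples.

{(1560, Mo), (1560, Sam), (7280, Mo), (7280, Sam), (8280, Mo), (8280, Sam)}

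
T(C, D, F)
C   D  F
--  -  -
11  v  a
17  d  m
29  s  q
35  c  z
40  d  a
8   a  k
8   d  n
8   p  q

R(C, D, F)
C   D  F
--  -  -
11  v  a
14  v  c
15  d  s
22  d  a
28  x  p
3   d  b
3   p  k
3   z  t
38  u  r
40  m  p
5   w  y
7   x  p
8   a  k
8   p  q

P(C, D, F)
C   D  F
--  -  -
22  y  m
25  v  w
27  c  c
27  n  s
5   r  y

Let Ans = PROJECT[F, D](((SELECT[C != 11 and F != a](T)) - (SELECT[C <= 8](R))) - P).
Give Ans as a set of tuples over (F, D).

Filtering on C != 11 and F != a leaves {(17, d, m), (29, s, q), (35, c, z), (8, a, k), (8, d, n), (8, p, q)}.
Filtering on C <= 8 leaves {(3, d, b), (3, p, k), (3, z, t), (5, w, y), (7, x, p), (8, a, k), (8, p, q)}.
Difference: {(17, d, m), (29, s, q), (35, c, z), (8, a, k), (8, d, n), (8, p, q)} with {(3, d, b), (3, p, k), (3, z, t), (5, w, y), (7, x, p), (8, a, k), (8, p, q)} → {(17, d, m), (29, s, q), (35, c, z), (8, d, n)}
Difference: {(17, d, m), (29, s, q), (35, c, z), (8, d, n)} with {(22, y, m), (25, v, w), (27, c, c), (27, n, s), (5, r, y)} → {(17, d, m), (29, s, q), (35, c, z), (8, d, n)}
Projecting to F, D: {(m, d), (n, d), (q, s), (z, c)}

{(m, d), (n, d), (q, s), (z, c)}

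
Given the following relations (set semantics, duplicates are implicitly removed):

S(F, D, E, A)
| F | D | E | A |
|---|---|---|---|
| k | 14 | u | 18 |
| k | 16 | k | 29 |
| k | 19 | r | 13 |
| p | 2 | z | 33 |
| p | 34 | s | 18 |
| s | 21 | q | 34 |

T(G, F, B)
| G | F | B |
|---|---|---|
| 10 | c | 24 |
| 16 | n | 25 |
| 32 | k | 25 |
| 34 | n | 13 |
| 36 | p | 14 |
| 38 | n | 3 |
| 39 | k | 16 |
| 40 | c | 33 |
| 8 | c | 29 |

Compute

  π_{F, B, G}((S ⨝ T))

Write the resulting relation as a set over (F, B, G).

{(k, 16, 39), (k, 25, 32), (p, 14, 36)}

Natural join on F: {(k, 14, u, 18, 32, 25), (k, 14, u, 18, 39, 16), (k, 16, k, 29, 32, 25), (k, 16, k, 29, 39, 16), (k, 19, r, 13, 32, 25), (k, 19, r, 13, 39, 16), (p, 2, z, 33, 36, 14), (p, 34, s, 18, 36, 14)}
Projecting to F, B, G (5 duplicate(s) eliminated): {(k, 16, 39), (k, 25, 32), (p, 14, 36)}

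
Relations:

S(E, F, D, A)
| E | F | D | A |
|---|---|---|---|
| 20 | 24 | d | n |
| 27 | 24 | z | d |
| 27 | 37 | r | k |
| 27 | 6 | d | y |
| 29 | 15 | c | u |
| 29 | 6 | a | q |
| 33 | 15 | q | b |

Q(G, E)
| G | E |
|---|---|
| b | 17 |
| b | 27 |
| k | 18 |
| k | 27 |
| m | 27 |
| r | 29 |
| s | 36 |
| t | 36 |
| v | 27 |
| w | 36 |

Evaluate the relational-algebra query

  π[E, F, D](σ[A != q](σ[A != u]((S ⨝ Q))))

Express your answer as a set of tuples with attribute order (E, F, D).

{(27, 24, z), (27, 37, r), (27, 6, d)}

Joining S and Q on E yields {(27, 24, z, d, b), (27, 24, z, d, k), (27, 24, z, d, m), (27, 24, z, d, v), (27, 37, r, k, b), (27, 37, r, k, k), (27, 37, r, k, m), (27, 37, r, k, v), (27, 6, d, y, b), (27, 6, d, y, k), (27, 6, d, y, m), (27, 6, d, y, v), (29, 15, c, u, r), (29, 6, a, q, r)}.
Filtering on A != u leaves {(27, 24, z, d, b), (27, 24, z, d, k), (27, 24, z, d, m), (27, 24, z, d, v), (27, 37, r, k, b), (27, 37, r, k, k), (27, 37, r, k, m), (27, 37, r, k, v), (27, 6, d, y, b), (27, 6, d, y, k), (27, 6, d, y, m), (27, 6, d, y, v), (29, 6, a, q, r)}.
Filtering on A != q leaves {(27, 24, z, d, b), (27, 24, z, d, k), (27, 24, z, d, m), (27, 24, z, d, v), (27, 37, r, k, b), (27, 37, r, k, k), (27, 37, r, k, m), (27, 37, r, k, v), (27, 6, d, y, b), (27, 6, d, y, k), (27, 6, d, y, m), (27, 6, d, y, v)}.
Keep only column(s) E, F, D (9 duplicate(s) eliminated): {(27, 24, z), (27, 37, r), (27, 6, d)}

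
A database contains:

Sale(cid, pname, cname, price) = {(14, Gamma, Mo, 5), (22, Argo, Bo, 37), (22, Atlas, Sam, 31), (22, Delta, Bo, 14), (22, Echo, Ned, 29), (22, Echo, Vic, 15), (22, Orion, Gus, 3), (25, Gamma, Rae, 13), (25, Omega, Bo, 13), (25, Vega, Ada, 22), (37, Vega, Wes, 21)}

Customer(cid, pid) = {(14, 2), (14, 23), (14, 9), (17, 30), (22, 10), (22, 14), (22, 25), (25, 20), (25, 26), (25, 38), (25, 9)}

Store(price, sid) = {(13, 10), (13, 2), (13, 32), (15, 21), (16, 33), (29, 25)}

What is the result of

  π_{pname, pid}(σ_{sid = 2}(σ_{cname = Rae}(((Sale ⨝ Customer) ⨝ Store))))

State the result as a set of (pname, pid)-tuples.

{(Gamma, 20), (Gamma, 26), (Gamma, 38), (Gamma, 9)}

Joining Sale and Customer on cid yields {(14, Gamma, Mo, 5, 2), (14, Gamma, Mo, 5, 23), (14, Gamma, Mo, 5, 9), (22, Argo, Bo, 37, 10), (22, Argo, Bo, 37, 14), (22, Argo, Bo, 37, 25), (22, Atlas, Sam, 31, 10), (22, Atlas, Sam, 31, 14), (22, Atlas, Sam, 31, 25), (22, Delta, Bo, 14, 10), (22, Delta, Bo, 14, 14), (22, Delta, Bo, 14, 25), (22, Echo, Ned, 29, 10), (22, Echo, Ned, 29, 14), (22, Echo, Ned, 29, 25), (22, Echo, Vic, 15, 10), (22, Echo, Vic, 15, 14), (22, Echo, Vic, 15, 25), (22, Orion, Gus, 3, 10), (22, Orion, Gus, 3, 14), (22, Orion, Gus, 3, 25), (25, Gamma, Rae, 13, 20), (25, Gamma, Rae, 13, 26), (25, Gamma, Rae, 13, 38), (25, Gamma, Rae, 13, 9), (25, Omega, Bo, 13, 20), (25, Omega, Bo, 13, 26), (25, Omega, Bo, 13, 38), (25, Omega, Bo, 13, 9), (25, Vega, Ada, 22, 20), (25, Vega, Ada, 22, 26), (25, Vega, Ada, 22, 38), (25, Vega, Ada, 22, 9)}.
Joining (Sale ⨝ Customer) and Store on price yields {(22, Echo, Ned, 29, 10, 25), (22, Echo, Ned, 29, 14, 25), (22, Echo, Ned, 29, 25, 25), (22, Echo, Vic, 15, 10, 21), (22, Echo, Vic, 15, 14, 21), (22, Echo, Vic, 15, 25, 21), (25, Gamma, Rae, 13, 20, 10), (25, Gamma, Rae, 13, 20, 2), (25, Gamma, Rae, 13, 20, 32), (25, Gamma, Rae, 13, 26, 10), (25, Gamma, Rae, 13, 26, 2), (25, Gamma, Rae, 13, 26, 32), (25, Gamma, Rae, 13, 38, 10), (25, Gamma, Rae, 13, 38, 2), (25, Gamma, Rae, 13, 38, 32), (25, Gamma, Rae, 13, 9, 10), (25, Gamma, Rae, 13, 9, 2), (25, Gamma, Rae, 13, 9, 32), (25, Omega, Bo, 13, 20, 10), (25, Omega, Bo, 13, 20, 2), (25, Omega, Bo, 13, 20, 32), (25, Omega, Bo, 13, 26, 10), (25, Omega, Bo, 13, 26, 2), (25, Omega, Bo, 13, 26, 32), (25, Omega, Bo, 13, 38, 10), (25, Omega, Bo, 13, 38, 2), (25, Omega, Bo, 13, 38, 32), (25, Omega, Bo, 13, 9, 10), (25, Omega, Bo, 13, 9, 2), (25, Omega, Bo, 13, 9, 32)}.
Selection cname = Rae: {(25, Gamma, Rae, 13, 20, 10), (25, Gamma, Rae, 13, 20, 2), (25, Gamma, Rae, 13, 20, 32), (25, Gamma, Rae, 13, 26, 10), (25, Gamma, Rae, 13, 26, 2), (25, Gamma, Rae, 13, 26, 32), (25, Gamma, Rae, 13, 38, 10), (25, Gamma, Rae, 13, 38, 2), (25, Gamma, Rae, 13, 38, 32), (25, Gamma, Rae, 13, 9, 10), (25, Gamma, Rae, 13, 9, 2), (25, Gamma, Rae, 13, 9, 32)}
Selection sid = 2: {(25, Gamma, Rae, 13, 20, 2), (25, Gamma, Rae, 13, 26, 2), (25, Gamma, Rae, 13, 38, 2), (25, Gamma, Rae, 13, 9, 2)}
Projecting to pname, pid: {(Gamma, 20), (Gamma, 26), (Gamma, 38), (Gamma, 9)}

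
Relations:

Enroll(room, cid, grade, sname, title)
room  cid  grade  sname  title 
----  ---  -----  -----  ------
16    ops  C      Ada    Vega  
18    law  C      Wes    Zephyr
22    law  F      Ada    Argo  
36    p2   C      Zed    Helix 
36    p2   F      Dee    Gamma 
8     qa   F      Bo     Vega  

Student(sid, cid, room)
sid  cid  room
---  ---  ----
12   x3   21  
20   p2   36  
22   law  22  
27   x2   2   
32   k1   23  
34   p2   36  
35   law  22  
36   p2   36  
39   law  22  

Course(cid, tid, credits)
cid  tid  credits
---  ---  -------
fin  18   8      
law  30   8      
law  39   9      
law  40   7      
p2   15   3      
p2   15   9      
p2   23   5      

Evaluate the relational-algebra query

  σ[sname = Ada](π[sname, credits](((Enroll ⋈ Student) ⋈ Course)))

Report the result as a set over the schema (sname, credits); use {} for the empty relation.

{(Ada, 7), (Ada, 8), (Ada, 9)}

Enroll ⋈ Student (natural join on room, cid): {(22, law, F, Ada, Argo, 22), (22, law, F, Ada, Argo, 35), (22, law, F, Ada, Argo, 39), (36, p2, C, Zed, Helix, 20), (36, p2, C, Zed, Helix, 34), (36, p2, C, Zed, Helix, 36), (36, p2, F, Dee, Gamma, 20), (36, p2, F, Dee, Gamma, 34), (36, p2, F, Dee, Gamma, 36)}
(Enroll ⋈ Student) ⋈ Course (natural join on cid): {(22, law, F, Ada, Argo, 22, 30, 8), (22, law, F, Ada, Argo, 22, 39, 9), (22, law, F, Ada, Argo, 22, 40, 7), (22, law, F, Ada, Argo, 35, 30, 8), (22, law, F, Ada, Argo, 35, 39, 9), (22, law, F, Ada, Argo, 35, 40, 7), (22, law, F, Ada, Argo, 39, 30, 8), (22, law, F, Ada, Argo, 39, 39, 9), (22, law, F, Ada, Argo, 39, 40, 7), (36, p2, C, Zed, Helix, 20, 15, 3), (36, p2, C, Zed, Helix, 20, 15, 9), (36, p2, C, Zed, Helix, 20, 23, 5), (36, p2, C, Zed, Helix, 34, 15, 3), (36, p2, C, Zed, Helix, 34, 15, 9), (36, p2, C, Zed, Helix, 34, 23, 5), (36, p2, C, Zed, Helix, 36, 15, 3), (36, p2, C, Zed, Helix, 36, 15, 9), (36, p2, C, Zed, Helix, 36, 23, 5), (36, p2, F, Dee, Gamma, 20, 15, 3), (36, p2, F, Dee, Gamma, 20, 15, 9), (36, p2, F, Dee, Gamma, 20, 23, 5), (36, p2, F, Dee, Gamma, 34, 15, 3), (36, p2, F, Dee, Gamma, 34, 15, 9), (36, p2, F, Dee, Gamma, 34, 23, 5), (36, p2, F, Dee, Gamma, 36, 15, 3), (36, p2, F, Dee, Gamma, 36, 15, 9), (36, p2, F, Dee, Gamma, 36, 23, 5)}
π_{sname, credits} gives {(Ada, 7), (Ada, 8), (Ada, 9), (Dee, 3), (Dee, 5), (Dee, 9), (Zed, 3), (Zed, 5), (Zed, 9)} (18 duplicate(s) eliminated).
Filtering on sname = Ada leaves {(Ada, 7), (Ada, 8), (Ada, 9)}.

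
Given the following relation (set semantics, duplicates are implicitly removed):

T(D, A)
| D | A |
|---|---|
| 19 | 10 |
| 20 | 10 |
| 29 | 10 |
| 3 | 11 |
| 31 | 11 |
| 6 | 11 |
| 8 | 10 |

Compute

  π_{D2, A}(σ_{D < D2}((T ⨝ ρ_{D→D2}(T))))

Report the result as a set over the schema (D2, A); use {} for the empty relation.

ρ[D→D2]: schema becomes (D2, A); tuples unchanged.
T ⋈ ρ_{D→D2}(T) (natural join on A): {(19, 10, 19), (19, 10, 20), (19, 10, 29), (19, 10, 8), (20, 10, 19), (20, 10, 20), (20, 10, 29), (20, 10, 8), (29, 10, 19), (29, 10, 20), (29, 10, 29), (29, 10, 8), (3, 11, 3), (3, 11, 31), (3, 11, 6), (31, 11, 3), (31, 11, 31), (31, 11, 6), (6, 11, 3), (6, 11, 31), (6, 11, 6), (8, 10, 19), (8, 10, 20), (8, 10, 29), (8, 10, 8)}
Apply σ_{D < D2}; surviving tuples: {(19, 10, 20), (19, 10, 29), (20, 10, 29), (3, 11, 31), (3, 11, 6), (6, 11, 31), (8, 10, 19), (8, 10, 20), (8, 10, 29)}
π_{D2, A} gives {(19, 10), (20, 10), (29, 10), (31, 11), (6, 11)} (4 duplicate(s) eliminated).

{(19, 10), (20, 10), (29, 10), (31, 11), (6, 11)}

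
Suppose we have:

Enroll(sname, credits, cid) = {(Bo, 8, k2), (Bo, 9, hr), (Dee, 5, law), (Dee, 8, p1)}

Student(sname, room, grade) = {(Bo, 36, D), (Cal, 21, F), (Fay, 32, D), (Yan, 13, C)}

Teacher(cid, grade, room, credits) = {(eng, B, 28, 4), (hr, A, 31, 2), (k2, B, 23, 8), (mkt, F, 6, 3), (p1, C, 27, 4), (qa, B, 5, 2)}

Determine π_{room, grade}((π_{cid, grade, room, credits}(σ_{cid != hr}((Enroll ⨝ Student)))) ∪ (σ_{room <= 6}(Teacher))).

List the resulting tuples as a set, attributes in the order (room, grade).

{(36, D), (5, B), (6, F)}

Enroll ⋈ Student (natural join on sname): {(Bo, 8, k2, 36, D), (Bo, 9, hr, 36, D)}
Selection cid != hr: {(Bo, 8, k2, 36, D)}
π_{cid, grade, room, credits} gives {(k2, D, 36, 8)}.
Selection room <= 6: {(mkt, F, 6, 3), (qa, B, 5, 2)}
Taking the union: {(k2, D, 36, 8), (mkt, F, 6, 3), (qa, B, 5, 2)}
π_{room, grade} gives {(36, D), (5, B), (6, F)}.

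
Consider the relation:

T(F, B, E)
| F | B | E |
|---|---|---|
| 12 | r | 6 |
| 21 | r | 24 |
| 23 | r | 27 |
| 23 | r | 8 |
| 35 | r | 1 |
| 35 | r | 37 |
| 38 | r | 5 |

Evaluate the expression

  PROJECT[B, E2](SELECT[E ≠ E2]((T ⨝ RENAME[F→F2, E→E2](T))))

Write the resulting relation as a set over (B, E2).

{(r, 1), (r, 24), (r, 27), (r, 37), (r, 5), (r, 6), (r, 8)}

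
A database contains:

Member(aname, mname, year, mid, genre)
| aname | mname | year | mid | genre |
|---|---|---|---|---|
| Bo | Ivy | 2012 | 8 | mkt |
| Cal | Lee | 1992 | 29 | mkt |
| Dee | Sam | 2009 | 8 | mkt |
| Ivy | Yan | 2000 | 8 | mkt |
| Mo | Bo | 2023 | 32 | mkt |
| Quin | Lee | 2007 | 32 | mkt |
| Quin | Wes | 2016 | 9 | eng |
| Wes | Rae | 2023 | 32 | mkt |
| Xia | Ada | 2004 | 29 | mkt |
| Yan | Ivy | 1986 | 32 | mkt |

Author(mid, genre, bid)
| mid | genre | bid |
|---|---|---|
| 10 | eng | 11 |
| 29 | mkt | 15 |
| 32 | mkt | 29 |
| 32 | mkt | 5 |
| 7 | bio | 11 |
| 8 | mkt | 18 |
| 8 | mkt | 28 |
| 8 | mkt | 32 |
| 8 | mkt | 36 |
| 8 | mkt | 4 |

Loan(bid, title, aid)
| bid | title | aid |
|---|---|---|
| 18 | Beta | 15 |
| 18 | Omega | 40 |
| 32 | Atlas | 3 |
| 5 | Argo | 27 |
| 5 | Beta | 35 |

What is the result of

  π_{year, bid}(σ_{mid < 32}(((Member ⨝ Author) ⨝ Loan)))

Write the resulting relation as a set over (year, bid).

{(2000, 18), (2000, 32), (2009, 18), (2009, 32), (2012, 18), (2012, 32)}

Natural join on mid, genre: {(Bo, Ivy, 2012, 8, mkt, 18), (Bo, Ivy, 2012, 8, mkt, 28), (Bo, Ivy, 2012, 8, mkt, 32), (Bo, Ivy, 2012, 8, mkt, 36), (Bo, Ivy, 2012, 8, mkt, 4), (Cal, Lee, 1992, 29, mkt, 15), (Dee, Sam, 2009, 8, mkt, 18), (Dee, Sam, 2009, 8, mkt, 28), (Dee, Sam, 2009, 8, mkt, 32), (Dee, Sam, 2009, 8, mkt, 36), (Dee, Sam, 2009, 8, mkt, 4), (Ivy, Yan, 2000, 8, mkt, 18), (Ivy, Yan, 2000, 8, mkt, 28), (Ivy, Yan, 2000, 8, mkt, 32), (Ivy, Yan, 2000, 8, mkt, 36), (Ivy, Yan, 2000, 8, mkt, 4), (Mo, Bo, 2023, 32, mkt, 29), (Mo, Bo, 2023, 32, mkt, 5), (Quin, Lee, 2007, 32, mkt, 29), (Quin, Lee, 2007, 32, mkt, 5), (Wes, Rae, 2023, 32, mkt, 29), (Wes, Rae, 2023, 32, mkt, 5), (Xia, Ada, 2004, 29, mkt, 15), (Yan, Ivy, 1986, 32, mkt, 29), (Yan, Ivy, 1986, 32, mkt, 5)}
Natural join on bid: {(Bo, Ivy, 2012, 8, mkt, 18, Beta, 15), (Bo, Ivy, 2012, 8, mkt, 18, Omega, 40), (Bo, Ivy, 2012, 8, mkt, 32, Atlas, 3), (Dee, Sam, 2009, 8, mkt, 18, Beta, 15), (Dee, Sam, 2009, 8, mkt, 18, Omega, 40), (Dee, Sam, 2009, 8, mkt, 32, Atlas, 3), (Ivy, Yan, 2000, 8, mkt, 18, Beta, 15), (Ivy, Yan, 2000, 8, mkt, 18, Omega, 40), (Ivy, Yan, 2000, 8, mkt, 32, Atlas, 3), (Mo, Bo, 2023, 32, mkt, 5, Argo, 27), (Mo, Bo, 2023, 32, mkt, 5, Beta, 35), (Quin, Lee, 2007, 32, mkt, 5, Argo, 27), (Quin, Lee, 2007, 32, mkt, 5, Beta, 35), (Wes, Rae, 2023, 32, mkt, 5, Argo, 27), (Wes, Rae, 2023, 32, mkt, 5, Beta, 35), (Yan, Ivy, 1986, 32, mkt, 5, Argo, 27), (Yan, Ivy, 1986, 32, mkt, 5, Beta, 35)}
Apply σ_{mid < 32}; surviving tuples: {(Bo, Ivy, 2012, 8, mkt, 18, Beta, 15), (Bo, Ivy, 2012, 8, mkt, 18, Omega, 40), (Bo, Ivy, 2012, 8, mkt, 32, Atlas, 3), (Dee, Sam, 2009, 8, mkt, 18, Beta, 15), (Dee, Sam, 2009, 8, mkt, 18, Omega, 40), (Dee, Sam, 2009, 8, mkt, 32, Atlas, 3), (Ivy, Yan, 2000, 8, mkt, 18, Beta, 15), (Ivy, Yan, 2000, 8, mkt, 18, Omega, 40), (Ivy, Yan, 2000, 8, mkt, 32, Atlas, 3)}
π_{year, bid} gives {(2000, 18), (2000, 32), (2009, 18), (2009, 32), (2012, 18), (2012, 32)} (3 duplicate(s) eliminated).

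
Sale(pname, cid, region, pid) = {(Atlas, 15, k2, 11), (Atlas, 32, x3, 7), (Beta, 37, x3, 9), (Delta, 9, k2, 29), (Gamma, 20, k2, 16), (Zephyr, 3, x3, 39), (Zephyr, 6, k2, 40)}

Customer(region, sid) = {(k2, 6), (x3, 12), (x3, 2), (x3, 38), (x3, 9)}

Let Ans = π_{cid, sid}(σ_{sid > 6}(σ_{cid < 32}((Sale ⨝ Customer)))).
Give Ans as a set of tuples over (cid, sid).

{(3, 12), (3, 38), (3, 9)}

Joining Sale and Customer on region yields {(Atlas, 15, k2, 11, 6), (Atlas, 32, x3, 7, 12), (Atlas, 32, x3, 7, 2), (Atlas, 32, x3, 7, 38), (Atlas, 32, x3, 7, 9), (Beta, 37, x3, 9, 12), (Beta, 37, x3, 9, 2), (Beta, 37, x3, 9, 38), (Beta, 37, x3, 9, 9), (Delta, 9, k2, 29, 6), (Gamma, 20, k2, 16, 6), (Zephyr, 3, x3, 39, 12), (Zephyr, 3, x3, 39, 2), (Zephyr, 3, x3, 39, 38), (Zephyr, 3, x3, 39, 9), (Zephyr, 6, k2, 40, 6)}.
σ[cid < 32]: keep tuples satisfying cid < 32 → {(Atlas, 15, k2, 11, 6), (Delta, 9, k2, 29, 6), (Gamma, 20, k2, 16, 6), (Zephyr, 3, x3, 39, 12), (Zephyr, 3, x3, 39, 2), (Zephyr, 3, x3, 39, 38), (Zephyr, 3, x3, 39, 9), (Zephyr, 6, k2, 40, 6)}
σ[sid > 6]: keep tuples satisfying sid > 6 → {(Zephyr, 3, x3, 39, 12), (Zephyr, 3, x3, 39, 38), (Zephyr, 3, x3, 39, 9)}
π_{cid, sid} gives {(3, 12), (3, 38), (3, 9)}.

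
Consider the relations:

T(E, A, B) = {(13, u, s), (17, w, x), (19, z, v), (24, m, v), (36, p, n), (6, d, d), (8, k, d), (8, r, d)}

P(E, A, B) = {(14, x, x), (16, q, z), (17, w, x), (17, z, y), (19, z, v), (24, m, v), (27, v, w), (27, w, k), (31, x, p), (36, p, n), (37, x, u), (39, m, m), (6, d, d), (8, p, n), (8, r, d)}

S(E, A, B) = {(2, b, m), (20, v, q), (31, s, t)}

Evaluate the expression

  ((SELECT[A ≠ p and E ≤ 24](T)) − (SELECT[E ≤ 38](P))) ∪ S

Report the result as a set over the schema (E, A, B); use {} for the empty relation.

σ[A ≠ p and E ≤ 24]: keep tuples satisfying A ≠ p and E ≤ 24 → {(13, u, s), (17, w, x), (19, z, v), (24, m, v), (6, d, d), (8, k, d), (8, r, d)}
σ[E ≤ 38]: keep tuples satisfying E ≤ 38 → {(14, x, x), (16, q, z), (17, w, x), (17, z, y), (19, z, v), (24, m, v), (27, v, w), (27, w, k), (31, x, p), (36, p, n), (37, x, u), (6, d, d), (8, p, n), (8, r, d)}
Set difference of the two operands is {(13, u, s), (8, k, d)}.
Set union of the two operands is {(13, u, s), (2, b, m), (20, v, q), (31, s, t), (8, k, d)}.

{(13, u, s), (2, b, m), (20, v, q), (31, s, t), (8, k, d)}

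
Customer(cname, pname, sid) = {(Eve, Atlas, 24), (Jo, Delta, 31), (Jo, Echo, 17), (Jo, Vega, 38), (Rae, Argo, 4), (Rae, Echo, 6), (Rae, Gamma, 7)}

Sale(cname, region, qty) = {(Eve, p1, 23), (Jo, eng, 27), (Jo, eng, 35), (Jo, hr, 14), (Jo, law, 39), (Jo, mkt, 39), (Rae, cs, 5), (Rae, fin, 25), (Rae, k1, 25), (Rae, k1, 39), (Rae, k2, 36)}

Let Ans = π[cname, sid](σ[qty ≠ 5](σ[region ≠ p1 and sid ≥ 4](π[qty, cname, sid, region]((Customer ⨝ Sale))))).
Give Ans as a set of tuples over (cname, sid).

Joining Customer and Sale on cname yields {(Eve, Atlas, 24, p1, 23), (Jo, Delta, 31, eng, 27), (Jo, Delta, 31, eng, 35), (Jo, Delta, 31, hr, 14), (Jo, Delta, 31, law, 39), (Jo, Delta, 31, mkt, 39), (Jo, Echo, 17, eng, 27), (Jo, Echo, 17, eng, 35), (Jo, Echo, 17, hr, 14), (Jo, Echo, 17, law, 39), (Jo, Echo, 17, mkt, 39), (Jo, Vega, 38, eng, 27), (Jo, Vega, 38, eng, 35), (Jo, Vega, 38, hr, 14), (Jo, Vega, 38, law, 39), (Jo, Vega, 38, mkt, 39), (Rae, Argo, 4, cs, 5), (Rae, Argo, 4, fin, 25), (Rae, Argo, 4, k1, 25), (Rae, Argo, 4, k1, 39), (Rae, Argo, 4, k2, 36), (Rae, Echo, 6, cs, 5), (Rae, Echo, 6, fin, 25), (Rae, Echo, 6, k1, 25), (Rae, Echo, 6, k1, 39), (Rae, Echo, 6, k2, 36), (Rae, Gamma, 7, cs, 5), (Rae, Gamma, 7, fin, 25), (Rae, Gamma, 7, k1, 25), (Rae, Gamma, 7, k1, 39), (Rae, Gamma, 7, k2, 36)}.
Projecting to qty, cname, sid, region: {(14, Jo, 17, hr), (14, Jo, 31, hr), (14, Jo, 38, hr), (23, Eve, 24, p1), (25, Rae, 4, fin), (25, Rae, 4, k1), (25, Rae, 6, fin), (25, Rae, 6, k1), (25, Rae, 7, fin), (25, Rae, 7, k1), (27, Jo, 17, eng), (27, Jo, 31, eng), (27, Jo, 38, eng), (35, Jo, 17, eng), (35, Jo, 31, eng), (35, Jo, 38, eng), (36, Rae, 4, k2), (36, Rae, 6, k2), (36, Rae, 7, k2), (39, Jo, 17, law), (39, Jo, 17, mkt), (39, Jo, 31, law), (39, Jo, 31, mkt), (39, Jo, 38, law), (39, Jo, 38, mkt), (39, Rae, 4, k1), (39, Rae, 6, k1), (39, Rae, 7, k1), (5, Rae, 4, cs), (5, Rae, 6, cs), (5, Rae, 7, cs)}
Selection region ≠ p1 and sid ≥ 4: {(14, Jo, 17, hr), (14, Jo, 31, hr), (14, Jo, 38, hr), (25, Rae, 4, fin), (25, Rae, 4, k1), (25, Rae, 6, fin), (25, Rae, 6, k1), (25, Rae, 7, fin), (25, Rae, 7, k1), (27, Jo, 17, eng), (27, Jo, 31, eng), (27, Jo, 38, eng), (35, Jo, 17, eng), (35, Jo, 31, eng), (35, Jo, 38, eng), (36, Rae, 4, k2), (36, Rae, 6, k2), (36, Rae, 7, k2), (39, Jo, 17, law), (39, Jo, 17, mkt), (39, Jo, 31, law), (39, Jo, 31, mkt), (39, Jo, 38, law), (39, Jo, 38, mkt), (39, Rae, 4, k1), (39, Rae, 6, k1), (39, Rae, 7, k1), (5, Rae, 4, cs), (5, Rae, 6, cs), (5, Rae, 7, cs)}
Selection qty ≠ 5: {(14, Jo, 17, hr), (14, Jo, 31, hr), (14, Jo, 38, hr), (25, Rae, 4, fin), (25, Rae, 4, k1), (25, Rae, 6, fin), (25, Rae, 6, k1), (25, Rae, 7, fin), (25, Rae, 7, k1), (27, Jo, 17, eng), (27, Jo, 31, eng), (27, Jo, 38, eng), (35, Jo, 17, eng), (35, Jo, 31, eng), (35, Jo, 38, eng), (36, Rae, 4, k2), (36, Rae, 6, k2), (36, Rae, 7, k2), (39, Jo, 17, law), (39, Jo, 17, mkt), (39, Jo, 31, law), (39, Jo, 31, mkt), (39, Jo, 38, law), (39, Jo, 38, mkt), (39, Rae, 4, k1), (39, Rae, 6, k1), (39, Rae, 7, k1)}
Projecting to cname, sid (21 duplicate(s) eliminated): {(Jo, 17), (Jo, 31), (Jo, 38), (Rae, 4), (Rae, 6), (Rae, 7)}

{(Jo, 17), (Jo, 31), (Jo, 38), (Rae, 4), (Rae, 6), (Rae, 7)}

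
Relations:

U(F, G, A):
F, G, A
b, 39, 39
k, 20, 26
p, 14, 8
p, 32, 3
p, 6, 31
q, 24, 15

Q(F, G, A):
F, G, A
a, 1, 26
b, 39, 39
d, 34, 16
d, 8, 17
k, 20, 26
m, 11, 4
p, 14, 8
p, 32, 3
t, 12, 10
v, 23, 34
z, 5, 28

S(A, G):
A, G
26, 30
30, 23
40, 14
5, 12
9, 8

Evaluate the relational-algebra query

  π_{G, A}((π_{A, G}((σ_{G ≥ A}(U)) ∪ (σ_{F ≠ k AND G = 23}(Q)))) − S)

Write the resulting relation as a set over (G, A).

Apply σ_{G ≥ A}; surviving tuples: {(b, 39, 39), (p, 14, 8), (p, 32, 3), (q, 24, 15)}
Apply σ_{F ≠ k AND G = 23}; surviving tuples: {(v, 23, 34)}
Taking the union: {(b, 39, 39), (p, 14, 8), (p, 32, 3), (q, 24, 15), (v, 23, 34)}
π_{A, G} gives {(15, 24), (3, 32), (34, 23), (39, 39), (8, 14)}.
Taking the difference: {(15, 24), (3, 32), (34, 23), (39, 39), (8, 14)}
π_{G, A} gives {(14, 8), (23, 34), (24, 15), (32, 3), (39, 39)}.

{(14, 8), (23, 34), (24, 15), (32, 3), (39, 39)}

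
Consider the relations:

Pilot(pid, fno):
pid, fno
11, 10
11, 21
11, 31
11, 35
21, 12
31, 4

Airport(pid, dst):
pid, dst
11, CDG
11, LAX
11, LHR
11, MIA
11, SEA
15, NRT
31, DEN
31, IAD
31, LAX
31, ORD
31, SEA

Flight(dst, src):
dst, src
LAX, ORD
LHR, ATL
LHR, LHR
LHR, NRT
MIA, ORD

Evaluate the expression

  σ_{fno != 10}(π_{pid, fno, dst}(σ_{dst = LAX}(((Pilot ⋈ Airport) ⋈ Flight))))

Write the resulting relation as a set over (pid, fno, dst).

Joining Pilot and Airport on pid yields {(11, 10, CDG), (11, 10, LAX), (11, 10, LHR), (11, 10, MIA), (11, 10, SEA), (11, 21, CDG), (11, 21, LAX), (11, 21, LHR), (11, 21, MIA), (11, 21, SEA), (11, 31, CDG), (11, 31, LAX), (11, 31, LHR), (11, 31, MIA), (11, 31, SEA), (11, 35, CDG), (11, 35, LAX), (11, 35, LHR), (11, 35, MIA), (11, 35, SEA), (31, 4, DEN), (31, 4, IAD), (31, 4, LAX), (31, 4, ORD), (31, 4, SEA)}.
Joining (Pilot ⋈ Airport) and Flight on dst yields {(11, 10, LAX, ORD), (11, 10, LHR, ATL), (11, 10, LHR, LHR), (11, 10, LHR, NRT), (11, 10, MIA, ORD), (11, 21, LAX, ORD), (11, 21, LHR, ATL), (11, 21, LHR, LHR), (11, 21, LHR, NRT), (11, 21, MIA, ORD), (11, 31, LAX, ORD), (11, 31, LHR, ATL), (11, 31, LHR, LHR), (11, 31, LHR, NRT), (11, 31, MIA, ORD), (11, 35, LAX, ORD), (11, 35, LHR, ATL), (11, 35, LHR, LHR), (11, 35, LHR, NRT), (11, 35, MIA, ORD), (31, 4, LAX, ORD)}.
Filtering on dst = LAX leaves {(11, 10, LAX, ORD), (11, 21, LAX, ORD), (11, 31, LAX, ORD), (11, 35, LAX, ORD), (31, 4, LAX, ORD)}.
Projecting to pid, fno, dst: {(11, 10, LAX), (11, 21, LAX), (11, 31, LAX), (11, 35, LAX), (31, 4, LAX)}
Filtering on fno != 10 leaves {(11, 21, LAX), (11, 31, LAX), (11, 35, LAX), (31, 4, LAX)}.

{(11, 21, LAX), (11, 31, LAX), (11, 35, LAX), (31, 4, LAX)}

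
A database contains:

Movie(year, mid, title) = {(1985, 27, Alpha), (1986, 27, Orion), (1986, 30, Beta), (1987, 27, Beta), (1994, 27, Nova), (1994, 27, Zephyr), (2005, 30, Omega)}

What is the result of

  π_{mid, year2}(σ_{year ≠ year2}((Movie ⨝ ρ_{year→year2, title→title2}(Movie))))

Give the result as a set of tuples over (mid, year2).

{(27, 1985), (27, 1986), (27, 1987), (27, 1994), (30, 1986), (30, 2005)}

ρ[year→year2, title→title2]: schema becomes (year2, mid, title2); tuples unchanged.
Natural join on mid: {(1985, 27, Alpha, 1985, Alpha), (1985, 27, Alpha, 1986, Orion), (1985, 27, Alpha, 1987, Beta), (1985, 27, Alpha, 1994, Nova), (1985, 27, Alpha, 1994, Zephyr), (1986, 27, Orion, 1985, Alpha), (1986, 27, Orion, 1986, Orion), (1986, 27, Orion, 1987, Beta), (1986, 27, Orion, 1994, Nova), (1986, 27, Orion, 1994, Zephyr), (1986, 30, Beta, 1986, Beta), (1986, 30, Beta, 2005, Omega), (1987, 27, Beta, 1985, Alpha), (1987, 27, Beta, 1986, Orion), (1987, 27, Beta, 1987, Beta), (1987, 27, Beta, 1994, Nova), (1987, 27, Beta, 1994, Zephyr), (1994, 27, Nova, 1985, Alpha), (1994, 27, Nova, 1986, Orion), (1994, 27, Nova, 1987, Beta), (1994, 27, Nova, 1994, Nova), (1994, 27, Nova, 1994, Zephyr), (1994, 27, Zephyr, 1985, Alpha), (1994, 27, Zephyr, 1986, Orion), (1994, 27, Zephyr, 1987, Beta), (1994, 27, Zephyr, 1994, Nova), (1994, 27, Zephyr, 1994, Zephyr), (2005, 30, Omega, 1986, Beta), (2005, 30, Omega, 2005, Omega)}
Selection year ≠ year2: {(1985, 27, Alpha, 1986, Orion), (1985, 27, Alpha, 1987, Beta), (1985, 27, Alpha, 1994, Nova), (1985, 27, Alpha, 1994, Zephyr), (1986, 27, Orion, 1985, Alpha), (1986, 27, Orion, 1987, Beta), (1986, 27, Orion, 1994, Nova), (1986, 27, Orion, 1994, Zephyr), (1986, 30, Beta, 2005, Omega), (1987, 27, Beta, 1985, Alpha), (1987, 27, Beta, 1986, Orion), (1987, 27, Beta, 1994, Nova), (1987, 27, Beta, 1994, Zephyr), (1994, 27, Nova, 1985, Alpha), (1994, 27, Nova, 1986, Orion), (1994, 27, Nova, 1987, Beta), (1994, 27, Zephyr, 1985, Alpha), (1994, 27, Zephyr, 1986, Orion), (1994, 27, Zephyr, 1987, Beta), (2005, 30, Omega, 1986, Beta)}
π_{mid, year2} gives {(27, 1985), (27, 1986), (27, 1987), (27, 1994), (30, 1986), (30, 2005)} (14 duplicate(s) eliminated).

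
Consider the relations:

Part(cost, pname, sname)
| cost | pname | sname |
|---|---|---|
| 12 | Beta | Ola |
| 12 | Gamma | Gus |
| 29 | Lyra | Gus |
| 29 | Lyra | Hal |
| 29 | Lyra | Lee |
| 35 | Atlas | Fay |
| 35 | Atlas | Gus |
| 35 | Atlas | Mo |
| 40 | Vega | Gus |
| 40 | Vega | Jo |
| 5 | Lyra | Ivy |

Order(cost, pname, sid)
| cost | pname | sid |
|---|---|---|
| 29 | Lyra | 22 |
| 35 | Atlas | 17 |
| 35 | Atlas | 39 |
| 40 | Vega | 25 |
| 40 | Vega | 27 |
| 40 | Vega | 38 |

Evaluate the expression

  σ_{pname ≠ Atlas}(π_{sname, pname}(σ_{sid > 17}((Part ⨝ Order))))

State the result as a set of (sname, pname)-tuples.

Joining Part and Order on cost, pname yields {(29, Lyra, Gus, 22), (29, Lyra, Hal, 22), (29, Lyra, Lee, 22), (35, Atlas, Fay, 17), (35, Atlas, Fay, 39), (35, Atlas, Gus, 17), (35, Atlas, Gus, 39), (35, Atlas, Mo, 17), (35, Atlas, Mo, 39), (40, Vega, Gus, 25), (40, Vega, Gus, 27), (40, Vega, Gus, 38), (40, Vega, Jo, 25), (40, Vega, Jo, 27), (40, Vega, Jo, 38)}.
Apply σ_{sid > 17}; surviving tuples: {(29, Lyra, Gus, 22), (29, Lyra, Hal, 22), (29, Lyra, Lee, 22), (35, Atlas, Fay, 39), (35, Atlas, Gus, 39), (35, Atlas, Mo, 39), (40, Vega, Gus, 25), (40, Vega, Gus, 27), (40, Vega, Gus, 38), (40, Vega, Jo, 25), (40, Vega, Jo, 27), (40, Vega, Jo, 38)}
Keep only column(s) sname, pname (4 duplicate(s) eliminated): {(Fay, Atlas), (Gus, Atlas), (Gus, Lyra), (Gus, Vega), (Hal, Lyra), (Jo, Vega), (Lee, Lyra), (Mo, Atlas)}
Apply σ_{pname ≠ Atlas}; surviving tuples: {(Gus, Lyra), (Gus, Vega), (Hal, Lyra), (Jo, Vega), (Lee, Lyra)}

{(Gus, Lyra), (Gus, Vega), (Hal, Lyra), (Jo, Vega), (Lee, Lyra)}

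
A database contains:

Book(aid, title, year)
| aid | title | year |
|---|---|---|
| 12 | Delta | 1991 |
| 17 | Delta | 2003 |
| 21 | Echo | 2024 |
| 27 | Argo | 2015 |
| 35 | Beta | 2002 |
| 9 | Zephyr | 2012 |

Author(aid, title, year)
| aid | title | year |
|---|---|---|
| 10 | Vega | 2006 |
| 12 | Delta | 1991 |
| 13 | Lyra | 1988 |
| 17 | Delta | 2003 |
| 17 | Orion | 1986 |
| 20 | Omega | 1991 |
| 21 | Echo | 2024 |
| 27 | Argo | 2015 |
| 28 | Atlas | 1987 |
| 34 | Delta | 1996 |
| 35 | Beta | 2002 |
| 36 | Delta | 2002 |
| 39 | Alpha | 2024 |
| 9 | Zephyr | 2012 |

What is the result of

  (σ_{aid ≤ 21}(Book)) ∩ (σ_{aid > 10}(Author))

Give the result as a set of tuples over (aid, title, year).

{(12, Delta, 1991), (17, Delta, 2003), (21, Echo, 2024)}

Apply σ_{aid ≤ 21}; surviving tuples: {(12, Delta, 1991), (17, Delta, 2003), (21, Echo, 2024), (9, Zephyr, 2012)}
Apply σ_{aid > 10}; surviving tuples: {(12, Delta, 1991), (13, Lyra, 1988), (17, Delta, 2003), (17, Orion, 1986), (20, Omega, 1991), (21, Echo, 2024), (27, Argo, 2015), (28, Atlas, 1987), (34, Delta, 1996), (35, Beta, 2002), (36, Delta, 2002), (39, Alpha, 2024)}
Set intersection of the two operands is {(12, Delta, 1991), (17, Delta, 2003), (21, Echo, 2024)}.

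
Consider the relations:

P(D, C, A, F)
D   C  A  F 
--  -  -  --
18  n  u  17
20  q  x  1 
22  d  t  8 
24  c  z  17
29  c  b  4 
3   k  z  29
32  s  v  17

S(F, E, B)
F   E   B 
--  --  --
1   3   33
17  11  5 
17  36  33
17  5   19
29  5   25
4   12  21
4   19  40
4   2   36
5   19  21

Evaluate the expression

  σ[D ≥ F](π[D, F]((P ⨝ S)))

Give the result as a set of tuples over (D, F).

Natural join on F: {(18, n, u, 17, 11, 5), (18, n, u, 17, 36, 33), (18, n, u, 17, 5, 19), (20, q, x, 1, 3, 33), (24, c, z, 17, 11, 5), (24, c, z, 17, 36, 33), (24, c, z, 17, 5, 19), (29, c, b, 4, 12, 21), (29, c, b, 4, 19, 40), (29, c, b, 4, 2, 36), (3, k, z, 29, 5, 25), (32, s, v, 17, 11, 5), (32, s, v, 17, 36, 33), (32, s, v, 17, 5, 19)}
Keep only column(s) D, F (8 duplicate(s) eliminated): {(18, 17), (20, 1), (24, 17), (29, 4), (3, 29), (32, 17)}
Selection D ≥ F: {(18, 17), (20, 1), (24, 17), (29, 4), (32, 17)}

{(18, 17), (20, 1), (24, 17), (29, 4), (32, 17)}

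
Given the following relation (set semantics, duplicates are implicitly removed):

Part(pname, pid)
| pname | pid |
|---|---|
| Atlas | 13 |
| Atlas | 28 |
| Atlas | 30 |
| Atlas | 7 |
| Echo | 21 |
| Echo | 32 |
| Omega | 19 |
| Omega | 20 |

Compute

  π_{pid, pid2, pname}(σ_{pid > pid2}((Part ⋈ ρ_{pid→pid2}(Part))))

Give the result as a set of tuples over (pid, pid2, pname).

ρ[pid→pid2]: schema becomes (pname, pid2); tuples unchanged.
Part ⋈ ρ_{pid→pid2}(Part) (natural join on pname): {(Atlas, 13, 13), (Atlas, 13, 28), (Atlas, 13, 30), (Atlas, 13, 7), (Atlas, 28, 13), (Atlas, 28, 28), (Atlas, 28, 30), (Atlas, 28, 7), (Atlas, 30, 13), (Atlas, 30, 28), (Atlas, 30, 30), (Atlas, 30, 7), (Atlas, 7, 13), (Atlas, 7, 28), (Atlas, 7, 30), (Atlas, 7, 7), (Echo, 21, 21), (Echo, 21, 32), (Echo, 32, 21), (Echo, 32, 32), (Omega, 19, 19), (Omega, 19, 20), (Omega, 20, 19), (Omega, 20, 20)}
Filtering on pid > pid2 leaves {(Atlas, 13, 7), (Atlas, 28, 13), (Atlas, 28, 7), (Atlas, 30, 13), (Atlas, 30, 28), (Atlas, 30, 7), (Echo, 32, 21), (Omega, 20, 19)}.
π_{pid, pid2, pname} gives {(13, 7, Atlas), (20, 19, Omega), (28, 13, Atlas), (28, 7, Atlas), (30, 13, Atlas), (30, 28, Atlas), (30, 7, Atlas), (32, 21, Echo)}.

{(13, 7, Atlas), (20, 19, Omega), (28, 13, Atlas), (28, 7, Atlas), (30, 13, Atlas), (30, 28, Atlas), (30, 7, Atlas), (32, 21, Echo)}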